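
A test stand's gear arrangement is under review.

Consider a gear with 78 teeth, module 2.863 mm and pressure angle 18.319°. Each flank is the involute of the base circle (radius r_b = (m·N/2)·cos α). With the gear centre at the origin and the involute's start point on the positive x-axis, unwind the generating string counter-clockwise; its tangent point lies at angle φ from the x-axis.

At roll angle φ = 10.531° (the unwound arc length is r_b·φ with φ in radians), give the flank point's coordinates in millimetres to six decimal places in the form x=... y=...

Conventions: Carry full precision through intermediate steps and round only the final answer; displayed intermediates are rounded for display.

x=107.773729 y=0.218651

class = single-mesh tooth geometry [base-circle involute, m = 2.863, 78T]
pitch radius r_p = m·N/2 = 2.863·78/2 = 111.657000
base radius r_b = r_p·cos α = 111.657000·cos 18.319° = 105.998369
roll angle φ = 10.531° = 0.18380062 rad
x = r_b·(cos φ + φ·sin φ) = 107.773729
y = r_b·(sin φ − φ·cos φ) = 0.218651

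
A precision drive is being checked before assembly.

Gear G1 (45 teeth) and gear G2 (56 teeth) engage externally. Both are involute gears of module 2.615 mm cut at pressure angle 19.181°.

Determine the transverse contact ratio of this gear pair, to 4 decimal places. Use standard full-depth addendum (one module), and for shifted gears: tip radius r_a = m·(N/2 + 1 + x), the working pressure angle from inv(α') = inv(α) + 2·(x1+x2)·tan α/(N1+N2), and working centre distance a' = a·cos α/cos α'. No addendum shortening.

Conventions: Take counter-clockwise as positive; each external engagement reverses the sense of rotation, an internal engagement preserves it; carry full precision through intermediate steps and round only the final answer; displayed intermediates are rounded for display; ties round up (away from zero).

1.8001

topology: single-mesh involute geometry — m = 2.615, 45T/56T pair
base radii: r_b1 = 55.571158, r_b2 = 69.155219
tip radii: r_a1 = 61.452500, r_a2 = 75.835000
no profile shift: α' = α, a' = a
action lengths: √(r_a1²−r_b1²) = 26.234636, √(r_a2²−r_b2²) = 31.120779
base pitch p_b = π·m·cos α = 7.759197
CR = (26.234636 + 31.120779 − 132.057500·sin 19.18100°)/7.759197 = 1.800117
contact ratio ≈ 1.8001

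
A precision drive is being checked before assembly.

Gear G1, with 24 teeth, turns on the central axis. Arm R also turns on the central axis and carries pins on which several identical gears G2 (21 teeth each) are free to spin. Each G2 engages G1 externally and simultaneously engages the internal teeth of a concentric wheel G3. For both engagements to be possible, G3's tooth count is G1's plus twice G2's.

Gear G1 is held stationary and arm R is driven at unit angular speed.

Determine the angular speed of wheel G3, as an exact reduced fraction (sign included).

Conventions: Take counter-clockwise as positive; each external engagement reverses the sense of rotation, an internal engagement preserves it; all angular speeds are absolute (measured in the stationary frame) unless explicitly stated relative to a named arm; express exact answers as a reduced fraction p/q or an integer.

recognized (axles ride arm R): planetary set, 24/21/66 teeth
ring teeth: 24 + 2·21 = 66
24(ω_sun−ω_arm) = −66(ω_ring−ω_arm),  ω_sun = 0, ω_arm = 1
ω_ring = 1 − (24/66)(0−1) = 15/11
exact speed ratio = 15/11

15/11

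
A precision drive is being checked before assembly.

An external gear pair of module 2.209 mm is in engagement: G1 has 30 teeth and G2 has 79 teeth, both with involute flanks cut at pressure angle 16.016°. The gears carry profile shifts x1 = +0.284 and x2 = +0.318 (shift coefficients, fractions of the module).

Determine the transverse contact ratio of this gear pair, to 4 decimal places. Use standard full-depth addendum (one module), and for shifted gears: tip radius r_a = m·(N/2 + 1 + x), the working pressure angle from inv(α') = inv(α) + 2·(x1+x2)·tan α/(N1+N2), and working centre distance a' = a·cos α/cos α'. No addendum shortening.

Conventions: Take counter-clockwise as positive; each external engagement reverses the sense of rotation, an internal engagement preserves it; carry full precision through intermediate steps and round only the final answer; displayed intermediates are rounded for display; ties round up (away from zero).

class = single-mesh tooth geometry [involute pair 30T × 79T, m = 2.209]
base radii: r_b1 = 31.848855, r_b2 = 83.868650
tip radii: r_a1 = 35.971356, r_a2 = 90.166962
inv(α') = inv(16.016°) + 2·(+0.284+0.318)·tan α/(30+79) = 0.01068638  ⇒  α' = 17.95972°
a' = a·cos α / cos α' = 120.3905·cos 16.016°/cos 17.95972° = 121.644826
action lengths: √(r_a1²−r_b1²) = 16.720913, √(r_a2²−r_b2²) = 33.107862
base pitch p_b = π·m·cos α = 6.670409
CR = (16.720913 + 33.107862 − 121.644826·sin 17.95972°)/6.670409 = 1.846934
contact ratio ≈ 1.8469

1.8469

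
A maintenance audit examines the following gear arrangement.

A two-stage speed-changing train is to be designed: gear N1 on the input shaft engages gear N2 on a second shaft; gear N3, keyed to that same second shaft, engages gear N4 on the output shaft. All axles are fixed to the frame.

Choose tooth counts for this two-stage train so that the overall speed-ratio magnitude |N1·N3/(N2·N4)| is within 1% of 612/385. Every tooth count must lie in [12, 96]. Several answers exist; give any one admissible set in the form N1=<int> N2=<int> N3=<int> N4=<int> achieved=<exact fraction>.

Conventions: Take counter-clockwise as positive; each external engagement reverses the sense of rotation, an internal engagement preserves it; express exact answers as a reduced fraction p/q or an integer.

N1=17 N2=14 N3=72 N4=55 achieved=612/385

topology: fixed-axis compound train — 2 stages, target 612/385
target = 612/385 in lowest terms: an exact hit needs N1·N3 = k·612 and N2·N4 = k·385 for one integer k, every count in [12, 96]; additionally prefer no 1:1 stage (N1 ≠ N2, N3 ≠ N4)
k = 1: no 1:1-free in-range split of k·612 and k·385 into factor pairs; take k = 2
k = 2: N1·N3 = 1224 = 17·72, N2·N4 = 770 = 14·55
achieved = 17·72/(14·55) = 612/385; |achieved − target| = 0 ≤ 153/9625 ✓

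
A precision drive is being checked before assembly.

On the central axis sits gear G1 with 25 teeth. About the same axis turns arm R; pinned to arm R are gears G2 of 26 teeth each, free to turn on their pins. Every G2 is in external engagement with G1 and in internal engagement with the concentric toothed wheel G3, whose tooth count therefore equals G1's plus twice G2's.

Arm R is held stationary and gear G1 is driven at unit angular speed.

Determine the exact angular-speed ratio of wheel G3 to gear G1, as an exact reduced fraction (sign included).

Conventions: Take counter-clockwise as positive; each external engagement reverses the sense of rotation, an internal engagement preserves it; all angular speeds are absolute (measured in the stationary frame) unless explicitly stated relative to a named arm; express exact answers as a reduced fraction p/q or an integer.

-25/77

class = planetary set [G3 = 25+2·26 = 77; Willis about the carrier]
ring teeth: 25 + 2·26 = 77
25(ω_sun−ω_arm) = −77(ω_ring−ω_arm),  ω_arm = 0, ω_sun = 1
ω_ring = 0 − (25/77)(1−0) = -25/77
ω_out/ω_in = -25/77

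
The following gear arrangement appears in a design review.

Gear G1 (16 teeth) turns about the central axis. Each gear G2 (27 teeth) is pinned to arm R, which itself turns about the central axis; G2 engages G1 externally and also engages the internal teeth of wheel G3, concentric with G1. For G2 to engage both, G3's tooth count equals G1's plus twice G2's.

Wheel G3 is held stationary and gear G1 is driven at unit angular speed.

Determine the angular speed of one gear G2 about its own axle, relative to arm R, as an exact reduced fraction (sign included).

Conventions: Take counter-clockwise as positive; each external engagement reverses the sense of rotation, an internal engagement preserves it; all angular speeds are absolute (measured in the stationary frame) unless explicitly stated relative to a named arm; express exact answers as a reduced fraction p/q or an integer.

-560/1161

planetary set (16T centre, 27T on arm, 70T internal) — Willis relation
ring teeth: 16 + 2·27 = 70
16(ω_sun−ω_arm) = −70(ω_ring−ω_arm),  ω_ring = 0, ω_sun = 1
16(1−ω_arm) = −70(0−ω_arm)  ⇒  86·ω_arm = 16  ⇒  ω_arm = 8/43
sun–planet mesh: 16·(1−8/43) = −27·(ω_p−ω_arm)  ⇒  ω_p−ω_arm = -560/1161
exact speed ratio = -560/1161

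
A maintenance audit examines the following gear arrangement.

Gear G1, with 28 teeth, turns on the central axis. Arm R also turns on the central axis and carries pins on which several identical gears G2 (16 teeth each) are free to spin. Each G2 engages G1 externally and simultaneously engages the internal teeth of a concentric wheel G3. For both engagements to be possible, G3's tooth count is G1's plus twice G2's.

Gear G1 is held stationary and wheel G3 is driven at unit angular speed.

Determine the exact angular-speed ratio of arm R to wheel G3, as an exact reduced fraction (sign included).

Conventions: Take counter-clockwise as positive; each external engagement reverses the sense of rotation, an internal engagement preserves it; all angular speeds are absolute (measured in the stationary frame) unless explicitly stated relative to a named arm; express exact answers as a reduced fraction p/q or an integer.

15/22

planetary set (28T centre, 16T on arm, 60T internal) — Willis relation
ring teeth: 28 + 2·16 = 60
28(ω_sun−ω_arm) = −60(ω_ring−ω_arm),  ω_sun = 0, ω_ring = 1
28(0−ω_arm) = −60(1−ω_arm)  ⇒  88·ω_arm = 60  ⇒  ω_arm = 15/22
ω_out/ω_in = 15/22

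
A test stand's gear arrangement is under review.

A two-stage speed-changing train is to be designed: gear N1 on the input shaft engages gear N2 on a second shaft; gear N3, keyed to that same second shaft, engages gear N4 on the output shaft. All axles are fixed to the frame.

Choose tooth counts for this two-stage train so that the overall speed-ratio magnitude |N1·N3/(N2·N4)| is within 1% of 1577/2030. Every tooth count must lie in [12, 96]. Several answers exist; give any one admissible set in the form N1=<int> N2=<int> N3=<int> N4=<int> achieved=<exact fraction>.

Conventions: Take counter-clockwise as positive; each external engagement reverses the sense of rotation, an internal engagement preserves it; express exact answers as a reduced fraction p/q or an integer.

N1=19 N2=29 N3=83 N4=70 achieved=1577/2030

design class (target 1577/2030): fixed-axis compound train
target = 1577/2030 in lowest terms: an exact hit needs N1·N3 = k·1577 and N2·N4 = k·2030 for one integer k, every count in [12, 96]; additionally prefer no 1:1 stage (N1 ≠ N2, N3 ≠ N4)
k = 1: N1·N3 = 1577 = 19·83, N2·N4 = 2030 = 29·70
achieved = 19·83/(29·70) = 1577/2030; |achieved − target| = 0 ≤ 1577/203000 ✓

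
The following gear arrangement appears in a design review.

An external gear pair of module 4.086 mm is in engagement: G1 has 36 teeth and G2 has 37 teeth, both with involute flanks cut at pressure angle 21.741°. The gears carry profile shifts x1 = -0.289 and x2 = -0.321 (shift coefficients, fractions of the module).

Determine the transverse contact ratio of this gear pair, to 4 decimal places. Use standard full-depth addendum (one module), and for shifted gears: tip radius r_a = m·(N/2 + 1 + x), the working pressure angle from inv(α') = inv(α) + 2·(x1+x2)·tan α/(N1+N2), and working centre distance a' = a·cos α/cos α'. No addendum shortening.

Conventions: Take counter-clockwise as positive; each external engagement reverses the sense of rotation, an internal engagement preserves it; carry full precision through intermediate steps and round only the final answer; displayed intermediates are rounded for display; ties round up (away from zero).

class = single-mesh tooth geometry [involute pair 36T × 37T, m = 4.086]
base radii: r_b1 = 68.316365, r_b2 = 70.214042
tip radii: r_a1 = 76.453146, r_a2 = 78.365394
inv(α') = inv(21.741°) + 2·(-0.289-0.321)·tan α/(36+37) = 0.01266094  ⇒  α' = 18.97381°
a' = a·cos α / cos α' = 149.1390·cos 21.741°/cos 18.97381° = 146.489583
action lengths: √(r_a1²−r_b1²) = 34.321390, √(r_a2²−r_b2²) = 34.801197
base pitch p_b = π·m·cos α = 11.923455
CR = (34.321390 + 34.801197 − 146.489583·sin 18.97381°)/11.923455 = 1.802628
contact ratio ≈ 1.8026

1.8026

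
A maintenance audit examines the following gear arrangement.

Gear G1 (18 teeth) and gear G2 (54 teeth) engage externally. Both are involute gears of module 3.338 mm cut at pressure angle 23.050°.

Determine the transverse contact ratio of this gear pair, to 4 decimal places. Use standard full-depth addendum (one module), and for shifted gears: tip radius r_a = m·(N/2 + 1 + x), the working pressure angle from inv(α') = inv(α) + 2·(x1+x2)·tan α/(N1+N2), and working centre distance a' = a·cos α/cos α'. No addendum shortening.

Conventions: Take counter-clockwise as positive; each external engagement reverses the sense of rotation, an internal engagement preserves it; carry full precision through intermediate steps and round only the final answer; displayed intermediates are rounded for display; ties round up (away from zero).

single-mesh involute tooth geometry (18T engaging 54T at module 3.338)
base radii: r_b1 = 27.643553, r_b2 = 82.930658
tip radii: r_a1 = 33.380000, r_a2 = 93.464000
no profile shift: α' = α, a' = a
action lengths: √(r_a1²−r_b1²) = 18.709848, √(r_a2²−r_b2²) = 43.104817
base pitch p_b = π·m·cos α = 9.649420
CR = (18.709848 + 43.104817 − 120.168000·sin 23.05000°)/9.649420 = 1.530120
contact ratio ≈ 1.5301

1.5301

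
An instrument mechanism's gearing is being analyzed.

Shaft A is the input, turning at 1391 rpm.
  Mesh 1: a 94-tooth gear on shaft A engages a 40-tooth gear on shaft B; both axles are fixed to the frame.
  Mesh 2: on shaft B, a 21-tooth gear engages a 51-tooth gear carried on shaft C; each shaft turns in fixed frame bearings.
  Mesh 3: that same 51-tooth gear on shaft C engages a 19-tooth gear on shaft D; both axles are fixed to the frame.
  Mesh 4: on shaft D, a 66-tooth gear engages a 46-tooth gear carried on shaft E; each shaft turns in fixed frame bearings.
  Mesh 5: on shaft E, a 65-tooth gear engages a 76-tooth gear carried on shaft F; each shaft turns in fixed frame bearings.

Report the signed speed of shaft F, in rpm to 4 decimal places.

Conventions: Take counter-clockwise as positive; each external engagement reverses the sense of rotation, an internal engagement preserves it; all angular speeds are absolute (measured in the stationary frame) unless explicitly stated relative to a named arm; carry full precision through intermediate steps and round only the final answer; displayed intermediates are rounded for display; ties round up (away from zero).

-4433.4984 rpm

class = fixed-axis compound train [5 meshes; 5 ratios multiply, 5 sense flips]
mesh 1 [94T→40T]: ω = 1391.0000×94/40 = 3268.8500 rpm, sense flips to −
mesh 2 [21T→51T]: ω = 3268.8500×21/51 = 1345.9971 rpm, sense flips to +
mesh 3 [51T→19T]: ω = 1345.9971×51/19 = 3612.9395 rpm, sense flips to −
mesh 4 [66T→46T]: ω = 3612.9395×66/46 = 5183.7827 rpm, sense flips to +
mesh 5 [65T→76T]: ω = 5183.7827×65/76 = 4433.4984 rpm, sense flips to −
signed output speed = -4433.4984 rpm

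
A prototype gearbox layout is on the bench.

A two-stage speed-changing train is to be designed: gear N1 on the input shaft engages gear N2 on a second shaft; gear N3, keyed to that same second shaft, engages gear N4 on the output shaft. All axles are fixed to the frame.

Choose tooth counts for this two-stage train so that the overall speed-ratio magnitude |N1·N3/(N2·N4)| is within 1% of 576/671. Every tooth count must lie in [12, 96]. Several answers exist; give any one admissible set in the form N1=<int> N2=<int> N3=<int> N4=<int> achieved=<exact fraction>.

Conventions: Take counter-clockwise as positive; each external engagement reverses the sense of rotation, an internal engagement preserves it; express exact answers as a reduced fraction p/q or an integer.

design class (target 576/671): fixed-axis compound train
target = 576/671 in lowest terms: an exact hit needs N1·N3 = k·576 and N2·N4 = k·671 for one integer k, every count in [12, 96]; additionally prefer no 1:1 stage (N1 ≠ N2, N3 ≠ N4)
k = 1: no 1:1-free in-range split of k·576 and k·671 into factor pairs; take k = 2
k = 2: N1·N3 = 1152 = 12·96, N2·N4 = 1342 = 22·61
achieved = 12·96/(22·61) = 576/671; |achieved − target| = 0 ≤ 144/16775 ✓

N1=12 N2=22 N3=96 N4=61 achieved=576/671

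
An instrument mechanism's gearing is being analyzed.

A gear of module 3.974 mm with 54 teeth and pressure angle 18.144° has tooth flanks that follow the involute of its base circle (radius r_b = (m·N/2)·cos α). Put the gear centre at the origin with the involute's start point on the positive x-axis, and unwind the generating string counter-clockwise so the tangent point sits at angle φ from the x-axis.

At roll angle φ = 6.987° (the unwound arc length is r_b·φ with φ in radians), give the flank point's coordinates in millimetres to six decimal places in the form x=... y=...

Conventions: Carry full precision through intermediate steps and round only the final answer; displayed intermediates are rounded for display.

class = single-mesh tooth geometry [base-circle involute, m = 3.974, 54T]
pitch radius r_p = m·N/2 = 3.974·54/2 = 107.298000
base radius r_b = r_p·cos α = 107.298000·cos 18.144° = 101.962807
roll angle φ = 6.987° = 0.12194615 rad
x = r_b·(cos φ + φ·sin φ) = 102.718129
y = r_b·(sin φ − φ·cos φ) = 0.061543

x=102.718129 y=0.061543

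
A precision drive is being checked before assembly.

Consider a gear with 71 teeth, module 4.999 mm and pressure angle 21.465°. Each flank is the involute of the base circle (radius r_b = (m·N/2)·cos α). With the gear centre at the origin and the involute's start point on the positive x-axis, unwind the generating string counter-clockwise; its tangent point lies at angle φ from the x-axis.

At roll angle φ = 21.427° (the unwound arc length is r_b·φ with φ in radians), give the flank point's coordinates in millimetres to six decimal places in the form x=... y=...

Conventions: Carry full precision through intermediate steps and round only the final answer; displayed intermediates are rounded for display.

x=176.304040 y=2.839244

class = single-mesh tooth geometry [base-circle involute, m = 4.999, 71T]
pitch radius r_p = m·N/2 = 4.999·71/2 = 177.464500
base radius r_b = r_p·cos α = 177.464500·cos 21.465° = 165.155789
roll angle φ = 21.427° = 0.37397170 rad
x = r_b·(cos φ + φ·sin φ) = 176.304040
y = r_b·(sin φ − φ·cos φ) = 2.839244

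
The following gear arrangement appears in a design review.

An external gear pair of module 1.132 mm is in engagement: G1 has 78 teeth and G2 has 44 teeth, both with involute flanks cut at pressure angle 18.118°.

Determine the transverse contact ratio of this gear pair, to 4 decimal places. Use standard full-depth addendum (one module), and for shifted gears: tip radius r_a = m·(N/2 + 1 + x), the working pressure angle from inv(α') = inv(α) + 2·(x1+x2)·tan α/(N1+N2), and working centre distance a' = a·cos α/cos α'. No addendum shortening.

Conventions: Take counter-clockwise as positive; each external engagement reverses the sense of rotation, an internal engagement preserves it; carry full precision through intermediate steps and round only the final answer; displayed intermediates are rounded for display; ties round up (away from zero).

class = single-mesh tooth geometry [involute pair 78T × 44T, m = 1.132]
base radii: r_b1 = 41.959058, r_b2 = 23.669212
tip radii: r_a1 = 45.280000, r_a2 = 26.036000
no profile shift: α' = α, a' = a
action lengths: √(r_a1²−r_b1²) = 17.021043, √(r_a2²−r_b2²) = 10.846276
base pitch p_b = π·m·cos α = 3.379956
CR = (17.021043 + 10.846276 − 69.052000·sin 18.11800°)/3.379956 = 1.891703
contact ratio ≈ 1.8917

1.8917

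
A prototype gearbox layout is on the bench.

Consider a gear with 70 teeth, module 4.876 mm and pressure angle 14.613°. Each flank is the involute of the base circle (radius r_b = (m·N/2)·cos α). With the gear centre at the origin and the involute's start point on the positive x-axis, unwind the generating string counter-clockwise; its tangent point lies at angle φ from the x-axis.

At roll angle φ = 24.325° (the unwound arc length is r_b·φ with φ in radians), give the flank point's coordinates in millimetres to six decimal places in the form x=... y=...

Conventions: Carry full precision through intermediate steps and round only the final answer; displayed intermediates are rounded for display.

x=179.358227 y=4.136873

recognized (one wheel, involute flank): single-mesh tooth geometry, m = 4.876, N = 70
pitch radius r_p = m·N/2 = 4.876·70/2 = 170.660000
base radius r_b = r_p·cos α = 170.660000·cos 14.613° = 165.139482
roll angle φ = 24.325° = 0.42455134 rad
x = r_b·(cos φ + φ·sin φ) = 179.358227
y = r_b·(sin φ − φ·cos φ) = 4.136873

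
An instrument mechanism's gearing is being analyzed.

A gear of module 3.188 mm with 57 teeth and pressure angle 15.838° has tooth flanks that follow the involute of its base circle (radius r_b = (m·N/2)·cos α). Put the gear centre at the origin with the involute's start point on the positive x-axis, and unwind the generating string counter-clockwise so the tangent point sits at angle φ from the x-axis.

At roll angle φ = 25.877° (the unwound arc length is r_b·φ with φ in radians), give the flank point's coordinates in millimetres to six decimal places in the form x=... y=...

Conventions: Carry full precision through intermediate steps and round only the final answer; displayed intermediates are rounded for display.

x=95.874019 y=2.629802

recognized (one wheel, involute flank): single-mesh tooth geometry, m = 3.188, N = 57
pitch radius r_p = m·N/2 = 3.188·57/2 = 90.858000
base radius r_b = r_p·cos α = 90.858000·cos 15.838° = 87.408776
roll angle φ = 25.877° = 0.45163885 rad
x = r_b·(cos φ + φ·sin φ) = 95.874019
y = r_b·(sin φ − φ·cos φ) = 2.629802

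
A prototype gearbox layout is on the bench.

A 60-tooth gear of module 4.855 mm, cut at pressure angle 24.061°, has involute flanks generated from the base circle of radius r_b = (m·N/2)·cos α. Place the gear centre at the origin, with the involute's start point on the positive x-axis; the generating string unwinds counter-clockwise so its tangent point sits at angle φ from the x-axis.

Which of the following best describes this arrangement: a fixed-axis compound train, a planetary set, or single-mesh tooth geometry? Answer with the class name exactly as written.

recognized (one wheel, involute flank): single-mesh tooth geometry, m = 4.855, N = 60
classification: single-mesh tooth geometry

single-mesh tooth geometry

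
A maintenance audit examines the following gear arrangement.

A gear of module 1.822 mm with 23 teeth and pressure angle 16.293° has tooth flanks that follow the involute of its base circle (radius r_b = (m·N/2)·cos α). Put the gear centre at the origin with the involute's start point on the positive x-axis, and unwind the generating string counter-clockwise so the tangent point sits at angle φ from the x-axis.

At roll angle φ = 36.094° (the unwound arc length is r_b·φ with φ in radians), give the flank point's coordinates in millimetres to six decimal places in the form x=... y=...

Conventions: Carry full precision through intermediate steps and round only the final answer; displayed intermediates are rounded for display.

recognized (one wheel, involute flank): single-mesh tooth geometry, m = 1.822, N = 23
pitch radius r_p = m·N/2 = 1.822·23/2 = 20.953000
base radius r_b = r_p·cos α = 20.953000·cos 16.293° = 20.111519
roll angle φ = 36.094° = 0.62995914 rad
x = r_b·(cos φ + φ·sin φ) = 23.714857
y = r_b·(sin φ − φ·cos φ) = 1.610375

x=23.714857 y=1.610375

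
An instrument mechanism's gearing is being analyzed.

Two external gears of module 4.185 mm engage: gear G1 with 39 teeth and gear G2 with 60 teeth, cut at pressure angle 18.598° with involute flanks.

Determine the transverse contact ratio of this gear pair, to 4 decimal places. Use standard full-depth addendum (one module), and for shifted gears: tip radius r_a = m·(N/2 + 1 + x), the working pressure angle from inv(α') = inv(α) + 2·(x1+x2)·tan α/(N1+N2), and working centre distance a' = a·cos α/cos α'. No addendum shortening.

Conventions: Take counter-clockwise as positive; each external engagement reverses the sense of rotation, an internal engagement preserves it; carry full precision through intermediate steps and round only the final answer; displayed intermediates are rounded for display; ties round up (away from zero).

1.8250

recognized (one external pair, fixed centres): single-mesh tooth geometry, m = 4.185, N1 = 39, N2 = 60
base radii: r_b1 = 77.345919, r_b2 = 118.993722
tip radii: r_a1 = 85.792500, r_a2 = 129.735000
no profile shift: α' = α, a' = a
action lengths: √(r_a1²−r_b1²) = 37.120909, √(r_a2²−r_b2²) = 51.688146
base pitch p_b = π·m·cos α = 12.460993
CR = (37.120909 + 51.688146 − 207.157500·sin 18.59800°)/12.460993 = 1.824983
contact ratio ≈ 1.8250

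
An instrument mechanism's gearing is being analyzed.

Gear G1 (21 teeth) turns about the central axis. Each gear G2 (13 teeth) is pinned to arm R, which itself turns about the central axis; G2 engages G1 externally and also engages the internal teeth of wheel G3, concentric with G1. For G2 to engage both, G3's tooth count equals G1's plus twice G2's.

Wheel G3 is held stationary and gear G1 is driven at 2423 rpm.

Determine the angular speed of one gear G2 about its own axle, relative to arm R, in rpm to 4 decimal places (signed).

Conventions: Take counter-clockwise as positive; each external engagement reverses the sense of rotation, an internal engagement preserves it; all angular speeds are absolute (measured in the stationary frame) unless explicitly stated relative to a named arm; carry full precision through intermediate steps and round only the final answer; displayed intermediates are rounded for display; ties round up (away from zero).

class = planetary set [G3 = 21+2·13 = 47; Willis about the carrier]
normalise by the input: solve with ω_sun = 1, then scale by 2423 rpm
ring teeth: 21 + 2·13 = 47
21(ω_sun−ω_arm) = −47(ω_ring−ω_arm),  ω_ring = 0, ω_sun = 1
21(1−ω_arm) = −47(0−ω_arm)  ⇒  68·ω_arm = 21  ⇒  ω_arm = 21/68
sun–planet mesh: 21·(1−21/68) = −13·(ω_p−ω_arm)  ⇒  ω_p−ω_arm = -987/884
scale: ω_p−ω_arm = -987/884 × 2423 rpm = -2705.3179 rpm

-2705.3179 rpm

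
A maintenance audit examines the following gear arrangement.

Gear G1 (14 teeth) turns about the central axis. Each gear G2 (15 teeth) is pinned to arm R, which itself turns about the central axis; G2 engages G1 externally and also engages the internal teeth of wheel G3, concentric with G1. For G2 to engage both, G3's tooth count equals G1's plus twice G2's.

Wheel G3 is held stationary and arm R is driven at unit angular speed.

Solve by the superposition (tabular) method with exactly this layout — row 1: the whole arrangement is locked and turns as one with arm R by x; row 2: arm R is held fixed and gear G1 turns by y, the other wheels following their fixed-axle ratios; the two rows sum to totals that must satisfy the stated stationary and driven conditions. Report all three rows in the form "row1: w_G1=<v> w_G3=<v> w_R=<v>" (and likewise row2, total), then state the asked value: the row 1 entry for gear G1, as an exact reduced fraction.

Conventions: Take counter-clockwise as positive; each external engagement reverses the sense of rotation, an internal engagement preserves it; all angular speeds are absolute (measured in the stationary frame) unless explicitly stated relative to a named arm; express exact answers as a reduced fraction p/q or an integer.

class = planetary set [G3 = 14+2·15 = 44; Willis about the carrier]
row 1: whole set turns with the arm by x
row 2 — arm fixed, fixed-axis ratios: sun y, ring −(14/44)·y, arm 0
boundary: total ω_ring = x − (14/44)·y = 0 and total ω_arm = x = 1  ⇒  y = 22/7, x = 1
row 2 ring = −(14/44)·22/7 = -1
totals (row 1 + row 2): sun 1 + 22/7 = 29/7, ring 1 + (-1) = 0, arm 1 + 0 = 1
asked cell (row1, sun) = 1

row1: w_G1=1 w_G3=1 w_R=1
row2: w_G1=22/7 w_G3=-1 w_R=0
total: w_G1=29/7 w_G3=0 w_R=1
asked value: 1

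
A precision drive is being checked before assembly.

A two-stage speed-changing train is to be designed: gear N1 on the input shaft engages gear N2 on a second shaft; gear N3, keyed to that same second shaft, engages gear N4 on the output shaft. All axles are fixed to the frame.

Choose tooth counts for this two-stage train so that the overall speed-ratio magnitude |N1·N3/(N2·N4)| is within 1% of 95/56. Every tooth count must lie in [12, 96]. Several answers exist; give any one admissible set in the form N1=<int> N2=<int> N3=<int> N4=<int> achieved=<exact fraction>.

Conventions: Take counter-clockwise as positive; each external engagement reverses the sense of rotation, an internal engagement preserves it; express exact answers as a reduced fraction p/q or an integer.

N1=15 N2=12 N3=19 N4=14 achieved=95/56

design class (target 95/56): fixed-axis compound train
target = 95/56 in lowest terms: an exact hit needs N1·N3 = k·95 and N2·N4 = k·56 for one integer k, every count in [12, 96]; additionally prefer no 1:1 stage (N1 ≠ N2, N3 ≠ N4)
k = 1…2: no 1:1-free in-range split of k·95 and k·56 into factor pairs; take k = 3
k = 3: N1·N3 = 285 = 15·19, N2·N4 = 168 = 12·14
achieved = 15·19/(12·14) = 95/56; |achieved − target| = 0 ≤ 19/1120 ✓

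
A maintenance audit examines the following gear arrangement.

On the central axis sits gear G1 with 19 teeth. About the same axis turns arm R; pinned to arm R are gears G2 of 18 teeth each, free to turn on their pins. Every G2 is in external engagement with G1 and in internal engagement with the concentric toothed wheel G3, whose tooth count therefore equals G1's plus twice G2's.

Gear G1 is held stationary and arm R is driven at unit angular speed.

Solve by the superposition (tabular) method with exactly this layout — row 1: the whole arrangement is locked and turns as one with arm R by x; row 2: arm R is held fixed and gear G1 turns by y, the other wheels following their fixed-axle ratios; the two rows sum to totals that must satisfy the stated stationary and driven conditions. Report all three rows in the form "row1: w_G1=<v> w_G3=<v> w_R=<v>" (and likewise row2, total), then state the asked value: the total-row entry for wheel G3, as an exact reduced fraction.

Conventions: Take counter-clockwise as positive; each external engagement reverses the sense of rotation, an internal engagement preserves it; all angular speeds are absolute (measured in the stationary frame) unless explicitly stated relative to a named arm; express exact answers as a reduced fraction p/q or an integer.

class = planetary set [G3 = 19+2·18 = 55; Willis about the carrier]
row 1: whole set turns with the arm by x
row 2 — arm fixed, fixed-axis ratios: sun y, ring −(19/55)·y, arm 0
boundary: total ω_sun = x + y = 0 and total ω_arm = x = 1  ⇒  y = -1, x = 1
row 2 ring = −(19/55)·(-1) = 19/55
totals (row 1 + row 2): sun 1 + (-1) = 0, ring 1 + 19/55 = 74/55, arm 1 + 0 = 1
asked cell (total, ring) = 74/55

row1: w_G1=1 w_G3=1 w_R=1
row2: w_G1=-1 w_G3=19/55 w_R=0
total: w_G1=0 w_G3=74/55 w_R=1
asked value: 74/55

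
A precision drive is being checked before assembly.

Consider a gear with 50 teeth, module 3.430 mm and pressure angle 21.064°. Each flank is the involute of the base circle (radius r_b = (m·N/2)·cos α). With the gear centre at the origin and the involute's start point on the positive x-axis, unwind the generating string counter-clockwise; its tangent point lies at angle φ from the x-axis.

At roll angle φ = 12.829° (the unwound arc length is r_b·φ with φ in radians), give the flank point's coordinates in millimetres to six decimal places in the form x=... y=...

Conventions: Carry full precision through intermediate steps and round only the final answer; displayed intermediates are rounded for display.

class = single-mesh tooth geometry [base-circle involute, m = 3.430, 50T]
pitch radius r_p = m·N/2 = 3.430·50/2 = 85.750000
base radius r_b = r_p·cos α = 85.750000·cos 21.064° = 80.020146
roll angle φ = 12.829° = 0.22390829 rad
x = r_b·(cos φ + φ·sin φ) = 82.000976
y = r_b·(sin φ − φ·cos φ) = 0.297927

x=82.000976 y=0.297927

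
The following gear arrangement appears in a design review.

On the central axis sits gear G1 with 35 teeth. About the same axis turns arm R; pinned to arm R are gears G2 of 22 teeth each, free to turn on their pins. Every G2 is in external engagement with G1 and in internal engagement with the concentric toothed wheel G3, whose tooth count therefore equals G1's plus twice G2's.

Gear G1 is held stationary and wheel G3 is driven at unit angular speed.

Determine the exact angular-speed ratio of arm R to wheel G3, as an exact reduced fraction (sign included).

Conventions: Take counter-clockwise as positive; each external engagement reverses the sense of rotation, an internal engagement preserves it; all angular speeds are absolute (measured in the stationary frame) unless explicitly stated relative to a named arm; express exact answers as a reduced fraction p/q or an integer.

79/114

planetary set (35T centre, 22T on arm, 79T internal) — Willis relation
ring teeth: 35 + 2·22 = 79
35(ω_sun−ω_arm) = −79(ω_ring−ω_arm),  ω_sun = 0, ω_ring = 1
35(0−ω_arm) = −79(1−ω_arm)  ⇒  114·ω_arm = 79  ⇒  ω_arm = 79/114
ω_out/ω_in = 79/114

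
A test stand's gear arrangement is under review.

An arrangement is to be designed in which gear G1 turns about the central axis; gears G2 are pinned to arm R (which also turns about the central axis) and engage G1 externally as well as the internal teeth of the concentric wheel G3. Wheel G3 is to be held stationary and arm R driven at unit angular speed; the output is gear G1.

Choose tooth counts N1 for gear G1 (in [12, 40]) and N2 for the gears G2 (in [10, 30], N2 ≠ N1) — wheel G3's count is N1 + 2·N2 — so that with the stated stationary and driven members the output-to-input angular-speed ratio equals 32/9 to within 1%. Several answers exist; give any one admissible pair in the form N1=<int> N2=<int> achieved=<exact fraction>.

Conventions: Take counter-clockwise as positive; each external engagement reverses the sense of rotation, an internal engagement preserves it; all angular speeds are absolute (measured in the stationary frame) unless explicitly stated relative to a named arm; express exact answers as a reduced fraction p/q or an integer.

topology: planetary set — design target 32/9, arm = carrier (Willis)
Willis with ω_ring = 0: ω_sun/ω_arm = (N1+N3)/N1; set equal to 32/9  ⇒  N3/N1 = 32/9 − 1 = 23/9
N3 = N1 + 2·N2  ⇒  N2/N1 = (N3/N1 − 1)/2 = (23/9 − 1)/2 = 7/9
smallest multiple with N1 ≥ 12 and N2 ≥ 10: k = 2  ⇒  N1 = 2·9 = 18, N2 = 2·7 = 14 (N1 ≤ 40, N2 ≤ 30, N2 ≠ N1 ✓), N3 = 18 + 2·14 = 46
check: (N1+N3)/N1 with N1 = 18, N3 = 46 gives 32/9; |achieved − target| = 0 ≤ 8/225 ✓

N1=18 N2=14 achieved=32/9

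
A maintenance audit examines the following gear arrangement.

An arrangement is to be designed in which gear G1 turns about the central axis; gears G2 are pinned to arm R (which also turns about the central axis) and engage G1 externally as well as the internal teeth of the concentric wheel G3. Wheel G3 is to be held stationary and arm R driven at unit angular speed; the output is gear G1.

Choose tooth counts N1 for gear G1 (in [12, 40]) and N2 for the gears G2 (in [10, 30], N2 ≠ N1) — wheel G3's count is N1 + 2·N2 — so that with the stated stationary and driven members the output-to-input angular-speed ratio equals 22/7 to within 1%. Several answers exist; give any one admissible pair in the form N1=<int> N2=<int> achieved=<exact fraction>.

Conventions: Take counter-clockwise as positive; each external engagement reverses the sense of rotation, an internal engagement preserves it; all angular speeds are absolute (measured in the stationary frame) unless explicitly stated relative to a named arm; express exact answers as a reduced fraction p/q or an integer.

N1=21 N2=12 achieved=22/7

class = planetary set [ratio 22/7 wanted; Willis about the carrier]
Willis with ω_ring = 0: ω_sun/ω_arm = (N1+N3)/N1; set equal to 22/7  ⇒  N3/N1 = 22/7 − 1 = 15/7
N3 = N1 + 2·N2  ⇒  N2/N1 = (N3/N1 − 1)/2 = (15/7 − 1)/2 = 4/7
smallest multiple with N1 ≥ 12 and N2 ≥ 10: k = 3  ⇒  N1 = 3·7 = 21, N2 = 3·4 = 12 (N1 ≤ 40, N2 ≤ 30, N2 ≠ N1 ✓), N3 = 21 + 2·12 = 45
check: (N1+N3)/N1 with N1 = 21, N3 = 45 gives 22/7; |achieved − target| = 0 ≤ 11/350 ✓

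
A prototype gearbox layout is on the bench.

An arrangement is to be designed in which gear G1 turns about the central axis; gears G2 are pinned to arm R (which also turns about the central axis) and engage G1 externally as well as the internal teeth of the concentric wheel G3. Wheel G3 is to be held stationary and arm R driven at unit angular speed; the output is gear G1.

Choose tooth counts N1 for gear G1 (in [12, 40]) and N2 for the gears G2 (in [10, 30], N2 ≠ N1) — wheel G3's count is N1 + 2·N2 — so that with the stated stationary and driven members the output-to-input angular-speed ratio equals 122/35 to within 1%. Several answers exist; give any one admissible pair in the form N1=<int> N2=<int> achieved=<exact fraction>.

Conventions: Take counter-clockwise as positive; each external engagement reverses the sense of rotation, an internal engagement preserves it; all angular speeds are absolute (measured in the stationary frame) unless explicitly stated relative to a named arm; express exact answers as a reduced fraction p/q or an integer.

N1=35 N2=26 achieved=122/35

planetary set to be sized for 122/35 (Willis relation)
Willis with ω_ring = 0: ω_sun/ω_arm = (N1+N3)/N1; set equal to 122/35  ⇒  N3/N1 = 122/35 − 1 = 87/35
N3 = N1 + 2·N2  ⇒  N2/N1 = (N3/N1 − 1)/2 = (87/35 − 1)/2 = 26/35
smallest multiple with N1 ≥ 12 and N2 ≥ 10: k = 1  ⇒  N1 = 1·35 = 35, N2 = 1·26 = 26 (N1 ≤ 40, N2 ≤ 30, N2 ≠ N1 ✓), N3 = 35 + 2·26 = 87
check: (N1+N3)/N1 with N1 = 35, N3 = 87 gives 122/35; |achieved − target| = 0 ≤ 61/1750 ✓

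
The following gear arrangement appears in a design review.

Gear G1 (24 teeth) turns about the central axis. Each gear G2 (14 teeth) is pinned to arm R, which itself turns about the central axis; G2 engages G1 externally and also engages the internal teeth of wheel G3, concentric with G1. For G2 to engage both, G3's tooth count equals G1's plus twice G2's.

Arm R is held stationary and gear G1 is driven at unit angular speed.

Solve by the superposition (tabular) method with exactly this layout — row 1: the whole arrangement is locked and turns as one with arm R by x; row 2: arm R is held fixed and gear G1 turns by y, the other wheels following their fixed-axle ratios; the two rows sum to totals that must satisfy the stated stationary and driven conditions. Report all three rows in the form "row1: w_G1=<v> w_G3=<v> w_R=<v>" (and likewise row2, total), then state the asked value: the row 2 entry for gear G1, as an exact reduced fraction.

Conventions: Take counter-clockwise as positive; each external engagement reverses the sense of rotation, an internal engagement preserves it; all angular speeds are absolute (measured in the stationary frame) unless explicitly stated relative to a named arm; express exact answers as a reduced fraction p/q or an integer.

planetary set (24T centre, 14T on arm, 52T internal) — Willis relation
row 1: whole set turns with the arm by x
superposition row 2 [arm held]: sun y, ring −(24/52)·y, arm 0
boundary: total ω_arm = x = 0 and total ω_sun = x + y = 1  ⇒  y = 1, x = 0
row 2 ring = −(24/52)·1 = -6/13
totals (row 1 + row 2): sun 0 + 1 = 1, ring 0 + (-6/13) = -6/13, arm 0 + 0 = 0
asked cell (row2, sun) = 1

row1: w_G1=0 w_G3=0 w_R=0
row2: w_G1=1 w_G3=-6/13 w_R=0
total: w_G1=1 w_G3=-6/13 w_R=0
asked value: 1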